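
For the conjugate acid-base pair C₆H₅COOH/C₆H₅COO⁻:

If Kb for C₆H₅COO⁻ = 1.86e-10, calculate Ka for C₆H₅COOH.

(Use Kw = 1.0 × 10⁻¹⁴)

For a conjugate pair Ka × Kb = Kw, so Ka = Kw/Kb = 1.0 × 10⁻¹⁴ / 1.86e-10 = 5.38e-05.

K_a = 5.38e-05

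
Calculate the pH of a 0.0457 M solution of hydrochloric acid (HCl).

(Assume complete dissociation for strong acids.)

[H⁺] = 0.0457 M for strong acid. pH = -log[H⁺] = -log(0.0457)

pH = 1.34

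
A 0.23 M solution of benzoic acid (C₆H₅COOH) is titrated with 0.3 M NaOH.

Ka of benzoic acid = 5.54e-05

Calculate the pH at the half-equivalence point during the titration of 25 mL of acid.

At half-equivalence [HA] = [A⁻], so Henderson-Hasselbalch gives pH = pKa = -log(5.54e-05) = 4.26.

pH = pKa = 4.26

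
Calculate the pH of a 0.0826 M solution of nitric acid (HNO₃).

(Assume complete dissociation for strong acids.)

[H⁺] = 0.0826 M for strong acid. pH = -log[H⁺] = -log(0.0826)

pH = 1.08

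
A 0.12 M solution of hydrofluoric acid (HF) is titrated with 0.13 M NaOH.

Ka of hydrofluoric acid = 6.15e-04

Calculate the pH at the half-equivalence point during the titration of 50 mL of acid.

At half-equivalence [HA] = [A⁻], so Henderson-Hasselbalch gives pH = pKa = -log(6.15e-04) = 3.21.

pH = pKa = 3.21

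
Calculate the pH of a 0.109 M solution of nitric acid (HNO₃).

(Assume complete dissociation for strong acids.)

[H⁺] = 0.109 M for strong acid. pH = -log[H⁺] = -log(0.109)

pH = 0.96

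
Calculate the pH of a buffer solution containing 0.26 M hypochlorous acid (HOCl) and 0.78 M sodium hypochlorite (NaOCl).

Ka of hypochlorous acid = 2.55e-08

pKa = -log(2.55e-08) = 7.59. pH = pKa + log([A⁻]/[HA]) = 7.59 + log(0.78/0.26)

pH = 8.07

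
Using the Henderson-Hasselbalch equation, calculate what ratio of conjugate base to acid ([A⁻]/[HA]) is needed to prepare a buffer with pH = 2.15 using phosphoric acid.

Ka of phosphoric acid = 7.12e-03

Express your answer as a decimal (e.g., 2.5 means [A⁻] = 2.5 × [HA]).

pKa = -log(7.12e-03) = 2.1475. pH = pKa + log([A⁻]/[HA]), so log([A⁻]/[HA]) = pH − pKa = 2.15 − 2.1475 = 0.0025. [A⁻]/[HA] = 10^(0.0025) = 1.01

[A⁻]/[HA] = 1.01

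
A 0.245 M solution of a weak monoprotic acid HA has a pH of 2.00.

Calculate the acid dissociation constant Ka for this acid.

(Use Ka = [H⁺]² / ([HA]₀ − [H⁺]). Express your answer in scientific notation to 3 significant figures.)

[H⁺] = 10^(−pH) = 10^(−2.00) = 1.000e-02 M. For HA ⇌ H⁺ + A⁻, Ka = [H⁺][A⁻]/[HA] = [H⁺]² / ([HA]₀ − [H⁺]) = (1.000e-02)² / (0.245 − 1.000e-02) = 4.26e-04.

K_a = 4.26e-04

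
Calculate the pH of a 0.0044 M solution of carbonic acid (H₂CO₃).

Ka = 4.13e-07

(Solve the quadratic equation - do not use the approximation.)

x² + Ka×x - Ka×C = 0. Using quadratic formula: [H⁺] = 4.2423e-05

pH = 4.37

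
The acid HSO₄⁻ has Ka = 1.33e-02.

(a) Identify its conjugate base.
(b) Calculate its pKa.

(a) The conjugate base is formed by removing one H⁺ from HSO₄⁻, giving SO₄²⁻. (b) pKa = -log(Ka) = -log(1.33e-02) = 1.88.

Conjugate base: SO₄²⁻; pK_a = 1.88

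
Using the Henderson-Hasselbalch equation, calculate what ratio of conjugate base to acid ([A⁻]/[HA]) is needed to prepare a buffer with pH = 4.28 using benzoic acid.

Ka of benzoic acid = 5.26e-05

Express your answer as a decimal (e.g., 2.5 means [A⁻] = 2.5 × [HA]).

pKa = -log(5.26e-05) = 4.2790. pH = pKa + log([A⁻]/[HA]), so log([A⁻]/[HA]) = pH − pKa = 4.28 − 4.2790 = 0.0010. [A⁻]/[HA] = 10^(0.0010) = 1.00

[A⁻]/[HA] = 1.00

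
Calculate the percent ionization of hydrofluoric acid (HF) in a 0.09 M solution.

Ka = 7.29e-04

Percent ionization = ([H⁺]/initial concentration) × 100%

Using Ka equilibrium: x² + Ka×x - Ka×C = 0. Solving: [H⁺] = 7.7437e-03. Percent = (7.7437e-03/0.09) × 100

Percent ionization = 8.6%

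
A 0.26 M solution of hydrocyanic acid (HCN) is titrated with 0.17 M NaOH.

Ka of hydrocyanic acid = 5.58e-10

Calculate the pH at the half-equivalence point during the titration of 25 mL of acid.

At half-equivalence [HA] = [A⁻], so Henderson-Hasselbalch gives pH = pKa = -log(5.58e-10) = 9.25.

pH = pKa = 9.25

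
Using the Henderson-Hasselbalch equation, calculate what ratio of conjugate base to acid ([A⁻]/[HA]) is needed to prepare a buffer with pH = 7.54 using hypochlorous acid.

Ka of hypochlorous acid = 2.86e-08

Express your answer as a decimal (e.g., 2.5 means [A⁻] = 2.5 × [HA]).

pKa = -log(2.86e-08) = 7.5436. pH = pKa + log([A⁻]/[HA]), so log([A⁻]/[HA]) = pH − pKa = 7.54 − 7.5436 = -0.0036. [A⁻]/[HA] = 10^(-0.0036) = 0.992

[A⁻]/[HA] = 0.992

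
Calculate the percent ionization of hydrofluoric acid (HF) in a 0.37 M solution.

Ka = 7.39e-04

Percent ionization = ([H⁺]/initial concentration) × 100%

Using Ka equilibrium: x² + Ka×x - Ka×C = 0. Solving: [H⁺] = 1.6170e-02. Percent = (1.6170e-02/0.37) × 100

Percent ionization = 4.37%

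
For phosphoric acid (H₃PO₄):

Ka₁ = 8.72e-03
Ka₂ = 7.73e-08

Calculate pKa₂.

pKa₂ = -log(Ka₂) = -log(7.73e-08) = 7.11.

pK_{a2} = 7.11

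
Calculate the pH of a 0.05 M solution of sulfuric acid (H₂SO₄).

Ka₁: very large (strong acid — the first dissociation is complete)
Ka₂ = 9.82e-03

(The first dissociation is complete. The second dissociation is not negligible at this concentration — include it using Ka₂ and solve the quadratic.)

First dissociation is complete: [H⁺]₀ = [HSO₄⁻]₀ = C = 0.05 M. Second dissociation HSO₄⁻ ⇌ H⁺ + SO₄²⁻: let x = [SO₄²⁻]. Ka₂ = (C + x)·x / (C − x) = 9.82e-03 → x² + (C + Ka₂)·x − Ka₂·C = 0 → x² + 0.05982·x − 4.910e-04 = 0. x = (−0.05982 + √(0.05982² + 4 × 4.910e-04)) / 2 = 7.3138e-03 M. [H⁺] = C + x = 0.05 + 7.3138e-03 = 5.7314e-02 M. pH = -log(5.7314e-02) = 1.24.

pH = 1.24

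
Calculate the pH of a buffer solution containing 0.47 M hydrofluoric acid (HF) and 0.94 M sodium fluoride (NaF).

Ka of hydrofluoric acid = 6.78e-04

pKa = -log(6.78e-04) = 3.17. pH = pKa + log([A⁻]/[HA]) = 3.17 + log(0.94/0.47)

pH = 3.47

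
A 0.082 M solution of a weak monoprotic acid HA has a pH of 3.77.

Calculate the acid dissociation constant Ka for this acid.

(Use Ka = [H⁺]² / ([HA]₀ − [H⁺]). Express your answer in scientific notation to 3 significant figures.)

[H⁺] = 10^(−pH) = 10^(−3.77) = 1.698e-04 M. For HA ⇌ H⁺ + A⁻, Ka = [H⁺][A⁻]/[HA] = [H⁺]² / ([HA]₀ − [H⁺]) = (1.698e-04)² / (0.082 − 1.698e-04) = 3.52e-07.

K_a = 3.52e-07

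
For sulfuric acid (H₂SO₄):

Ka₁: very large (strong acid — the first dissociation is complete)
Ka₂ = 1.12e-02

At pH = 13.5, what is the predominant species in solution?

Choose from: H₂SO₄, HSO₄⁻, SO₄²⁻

The first dissociation is complete, so H₂SO₄ itself is never the predominant species in water; pKa₂ = -log(1.12e-02) = 1.95. For a polyprotic acid the predominant species crosses at each pKa: below pKa_n the protonated form dominates, above it the deprotonated form does. At pH = 13.5, the predominant species is SO₄²⁻.

SO₄²⁻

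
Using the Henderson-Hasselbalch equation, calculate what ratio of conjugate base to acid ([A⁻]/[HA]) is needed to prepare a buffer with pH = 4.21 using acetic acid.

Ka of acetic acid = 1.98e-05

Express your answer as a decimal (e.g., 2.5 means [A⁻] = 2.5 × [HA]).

pKa = -log(1.98e-05) = 4.7033. pH = pKa + log([A⁻]/[HA]), so log([A⁻]/[HA]) = pH − pKa = 4.21 − 4.7033 = -0.4933. [A⁻]/[HA] = 10^(-0.4933) = 0.321

[A⁻]/[HA] = 0.321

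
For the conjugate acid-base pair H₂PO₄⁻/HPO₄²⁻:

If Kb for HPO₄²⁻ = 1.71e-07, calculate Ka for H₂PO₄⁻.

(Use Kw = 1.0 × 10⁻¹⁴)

For a conjugate pair Ka × Kb = Kw, so Ka = Kw/Kb = 1.0 × 10⁻¹⁴ / 1.71e-07 = 5.85e-08.

K_a = 5.85e-08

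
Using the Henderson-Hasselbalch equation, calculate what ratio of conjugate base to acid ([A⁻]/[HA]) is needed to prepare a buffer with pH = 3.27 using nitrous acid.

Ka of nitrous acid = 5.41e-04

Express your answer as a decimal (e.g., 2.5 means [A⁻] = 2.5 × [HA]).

pKa = -log(5.41e-04) = 3.2668. pH = pKa + log([A⁻]/[HA]), so log([A⁻]/[HA]) = pH − pKa = 3.27 − 3.2668 = 0.0032. [A⁻]/[HA] = 10^(0.0032) = 1.01

[A⁻]/[HA] = 1.01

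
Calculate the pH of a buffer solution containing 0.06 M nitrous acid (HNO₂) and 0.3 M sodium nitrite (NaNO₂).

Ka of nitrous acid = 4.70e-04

pKa = -log(4.70e-04) = 3.33. pH = pKa + log([A⁻]/[HA]) = 3.33 + log(0.3/0.06)

pH = 4.03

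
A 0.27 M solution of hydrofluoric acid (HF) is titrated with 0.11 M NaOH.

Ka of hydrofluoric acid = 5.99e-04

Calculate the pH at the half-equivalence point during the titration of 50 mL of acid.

At half-equivalence [HA] = [A⁻], so Henderson-Hasselbalch gives pH = pKa = -log(5.99e-04) = 3.22.

pH = pKa = 3.22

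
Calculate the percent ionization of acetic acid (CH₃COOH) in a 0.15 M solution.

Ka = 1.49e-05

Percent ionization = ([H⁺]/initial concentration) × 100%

Using Ka equilibrium: x² + Ka×x - Ka×C = 0. Solving: [H⁺] = 1.4876e-03. Percent = (1.4876e-03/0.15) × 100

Percent ionization = 0.992%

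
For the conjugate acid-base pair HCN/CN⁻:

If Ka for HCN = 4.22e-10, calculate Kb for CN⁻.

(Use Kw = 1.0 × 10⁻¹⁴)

For a conjugate pair Ka × Kb = Kw, so Kb = Kw/Ka = 1.0 × 10⁻¹⁴ / 4.22e-10 = 2.37e-05.

K_b = 2.37e-05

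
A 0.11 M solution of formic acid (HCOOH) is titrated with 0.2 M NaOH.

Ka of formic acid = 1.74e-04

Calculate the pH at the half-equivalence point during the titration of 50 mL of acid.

At half-equivalence [HA] = [A⁻], so Henderson-Hasselbalch gives pH = pKa = -log(1.74e-04) = 3.76.

pH = pKa = 3.76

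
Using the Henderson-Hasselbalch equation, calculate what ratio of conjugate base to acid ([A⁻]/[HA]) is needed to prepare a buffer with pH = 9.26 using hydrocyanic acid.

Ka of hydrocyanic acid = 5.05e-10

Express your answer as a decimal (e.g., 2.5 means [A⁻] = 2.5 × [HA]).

pKa = -log(5.05e-10) = 9.2967. pH = pKa + log([A⁻]/[HA]), so log([A⁻]/[HA]) = pH − pKa = 9.26 − 9.2967 = -0.0367. [A⁻]/[HA] = 10^(-0.0367) = 0.919

[A⁻]/[HA] = 0.919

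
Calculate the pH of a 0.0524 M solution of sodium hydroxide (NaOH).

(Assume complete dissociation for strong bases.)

[OH⁻] = 0.0524 M for strong base. pOH = -log[OH⁻] = 1.28, pH = 14 - pOH

pH = 12.72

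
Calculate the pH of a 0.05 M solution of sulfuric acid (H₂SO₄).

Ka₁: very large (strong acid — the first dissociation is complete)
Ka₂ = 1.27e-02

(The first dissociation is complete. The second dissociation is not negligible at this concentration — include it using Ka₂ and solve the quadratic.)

First dissociation is complete: [H⁺]₀ = [HSO₄⁻]₀ = C = 0.05 M. Second dissociation HSO₄⁻ ⇌ H⁺ + SO₄²⁻: let x = [SO₄²⁻]. Ka₂ = (C + x)·x / (C − x) = 1.27e-02 → x² + (C + Ka₂)·x − Ka₂·C = 0 → x² + 0.06270·x − 6.350e-04 = 0. x = (−0.06270 + √(0.06270² + 4 × 6.350e-04)) / 2 = 8.8722e-03 M. [H⁺] = C + x = 0.05 + 8.8722e-03 = 5.8872e-02 M. pH = -log(5.8872e-02) = 1.23.

pH = 1.23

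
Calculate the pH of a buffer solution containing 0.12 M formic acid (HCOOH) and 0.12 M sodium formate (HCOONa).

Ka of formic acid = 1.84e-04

pKa = -log(1.84e-04) = 3.74. pH = pKa + log([A⁻]/[HA]) = 3.74 + log(0.12/0.12)

pH = 3.74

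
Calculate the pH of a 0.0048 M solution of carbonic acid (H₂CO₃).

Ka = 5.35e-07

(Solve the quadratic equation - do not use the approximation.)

x² + Ka×x - Ka×C = 0. Using quadratic formula: [H⁺] = 5.0409e-05

pH = 4.30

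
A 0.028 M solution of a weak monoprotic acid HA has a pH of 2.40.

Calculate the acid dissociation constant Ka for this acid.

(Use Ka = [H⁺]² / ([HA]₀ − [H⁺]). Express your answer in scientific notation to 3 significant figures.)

[H⁺] = 10^(−pH) = 10^(−2.40) = 3.981e-03 M. For HA ⇌ H⁺ + A⁻, Ka = [H⁺][A⁻]/[HA] = [H⁺]² / ([HA]₀ − [H⁺]) = (3.981e-03)² / (0.028 − 3.981e-03) = 6.60e-04.

K_a = 6.60e-04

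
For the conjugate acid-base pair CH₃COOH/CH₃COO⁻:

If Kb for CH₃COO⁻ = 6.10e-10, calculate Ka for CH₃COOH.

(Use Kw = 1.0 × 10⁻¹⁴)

For a conjugate pair Ka × Kb = Kw, so Ka = Kw/Kb = 1.0 × 10⁻¹⁴ / 6.10e-10 = 1.64e-05.

K_a = 1.64e-05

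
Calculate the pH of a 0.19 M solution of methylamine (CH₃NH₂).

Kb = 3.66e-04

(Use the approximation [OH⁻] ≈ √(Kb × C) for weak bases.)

[OH⁻] = √(Kb × C) = √(3.66e-04 × 0.19) = 8.3391e-03. pOH = 2.08, pH = 14 - pOH

pH = 11.92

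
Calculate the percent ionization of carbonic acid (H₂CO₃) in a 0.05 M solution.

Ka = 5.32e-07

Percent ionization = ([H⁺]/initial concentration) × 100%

Using Ka equilibrium: x² + Ka×x - Ka×C = 0. Solving: [H⁺] = 1.6283e-04. Percent = (1.6283e-04/0.05) × 100

Percent ionization = 0.326%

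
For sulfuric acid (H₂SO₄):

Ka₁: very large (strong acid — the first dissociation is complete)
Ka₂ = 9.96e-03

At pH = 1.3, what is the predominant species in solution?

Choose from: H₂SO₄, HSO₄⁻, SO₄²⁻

The first dissociation is complete, so H₂SO₄ itself is never the predominant species in water; pKa₂ = -log(9.96e-03) = 2.00. For a polyprotic acid the predominant species crosses at each pKa: below pKa_n the protonated form dominates, above it the deprotonated form does. At pH = 1.3, the predominant species is HSO₄⁻.

HSO₄⁻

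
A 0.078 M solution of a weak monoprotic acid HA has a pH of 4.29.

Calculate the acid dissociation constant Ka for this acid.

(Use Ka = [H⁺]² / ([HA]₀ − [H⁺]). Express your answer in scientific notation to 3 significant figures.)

[H⁺] = 10^(−pH) = 10^(−4.29) = 5.129e-05 M. For HA ⇌ H⁺ + A⁻, Ka = [H⁺][A⁻]/[HA] = [H⁺]² / ([HA]₀ − [H⁺]) = (5.129e-05)² / (0.078 − 5.129e-05) = 3.37e-08.

K_a = 3.37e-08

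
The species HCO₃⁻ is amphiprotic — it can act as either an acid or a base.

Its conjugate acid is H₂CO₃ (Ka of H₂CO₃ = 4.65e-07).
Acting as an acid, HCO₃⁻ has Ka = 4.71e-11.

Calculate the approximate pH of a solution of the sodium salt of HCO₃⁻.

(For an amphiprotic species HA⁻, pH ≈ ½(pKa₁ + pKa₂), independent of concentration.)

pKa₁ = -log(4.65e-07) = 6.33; pKa₂ = -log(4.71e-11) = 10.33. For an amphiprotic species, pH ≈ ½(pKa₁ + pKa₂) = ½(6.33 + 10.33) = 8.33.

pH = 8.33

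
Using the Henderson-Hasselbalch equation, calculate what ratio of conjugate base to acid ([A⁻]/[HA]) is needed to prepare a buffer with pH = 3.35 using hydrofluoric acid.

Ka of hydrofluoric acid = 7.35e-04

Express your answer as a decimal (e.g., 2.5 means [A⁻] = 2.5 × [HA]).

pKa = -log(7.35e-04) = 3.1337. pH = pKa + log([A⁻]/[HA]), so log([A⁻]/[HA]) = pH − pKa = 3.35 − 3.1337 = 0.2163. [A⁻]/[HA] = 10^(0.2163) = 1.65

[A⁻]/[HA] = 1.65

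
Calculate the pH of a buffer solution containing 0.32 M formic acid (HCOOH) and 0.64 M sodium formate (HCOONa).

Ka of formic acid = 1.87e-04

pKa = -log(1.87e-04) = 3.73. pH = pKa + log([A⁻]/[HA]) = 3.73 + log(0.64/0.32)

pH = 4.03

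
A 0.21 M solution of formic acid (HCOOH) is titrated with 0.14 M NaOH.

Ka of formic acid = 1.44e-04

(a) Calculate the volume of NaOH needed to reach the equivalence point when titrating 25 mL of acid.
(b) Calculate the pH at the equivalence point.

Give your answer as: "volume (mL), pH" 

moles acid = 0.21 × 25/1000 = 0.00525 mol; V_base = moles/0.14 × 1000 = 37.5 mL. At equivalence only the conjugate base is present: [A⁻] = 0.00525/0.062 = 8.4000e-02 M. Kb = Kw/Ka = 6.94e-11; [OH⁻] = √(Kb × [A⁻]) = 2.4152e-06; pOH = 5.62; pH = 14 - pOH = 8.38.

V = 37.5 mL, pH = 8.38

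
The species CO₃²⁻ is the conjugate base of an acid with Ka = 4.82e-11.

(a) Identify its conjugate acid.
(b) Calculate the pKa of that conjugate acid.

(a) The conjugate acid is formed by adding one H⁺ to CO₃²⁻, giving HCO₃⁻. (b) pKa = -log(Ka) = -log(4.82e-11) = 10.32.

Conjugate acid: HCO₃⁻; pK_a = 10.32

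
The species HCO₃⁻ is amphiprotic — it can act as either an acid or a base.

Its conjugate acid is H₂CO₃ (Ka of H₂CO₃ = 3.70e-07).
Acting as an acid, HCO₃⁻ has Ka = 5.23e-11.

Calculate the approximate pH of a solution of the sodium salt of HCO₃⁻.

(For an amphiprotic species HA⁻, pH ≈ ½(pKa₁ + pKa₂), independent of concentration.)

pKa₁ = -log(3.70e-07) = 6.43; pKa₂ = -log(5.23e-11) = 10.28. For an amphiprotic species, pH ≈ ½(pKa₁ + pKa₂) = ½(6.43 + 10.28) = 8.36.

pH = 8.36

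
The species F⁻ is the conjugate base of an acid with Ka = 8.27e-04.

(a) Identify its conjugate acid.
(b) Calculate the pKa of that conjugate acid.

(a) The conjugate acid is formed by adding one H⁺ to F⁻, giving HF. (b) pKa = -log(Ka) = -log(8.27e-04) = 3.08.

Conjugate acid: HF; pK_a = 3.08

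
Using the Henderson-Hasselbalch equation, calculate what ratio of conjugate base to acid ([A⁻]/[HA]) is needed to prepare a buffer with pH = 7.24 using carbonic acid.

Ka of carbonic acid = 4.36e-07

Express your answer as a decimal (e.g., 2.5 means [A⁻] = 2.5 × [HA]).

pKa = -log(4.36e-07) = 6.3605. pH = pKa + log([A⁻]/[HA]), so log([A⁻]/[HA]) = pH − pKa = 7.24 − 6.3605 = 0.8795. [A⁻]/[HA] = 10^(0.8795) = 7.58

[A⁻]/[HA] = 7.58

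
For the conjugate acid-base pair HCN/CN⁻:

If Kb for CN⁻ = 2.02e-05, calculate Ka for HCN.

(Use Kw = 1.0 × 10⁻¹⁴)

For a conjugate pair Ka × Kb = Kw, so Ka = Kw/Kb = 1.0 × 10⁻¹⁴ / 2.02e-05 = 4.95e-10.

K_a = 4.95e-10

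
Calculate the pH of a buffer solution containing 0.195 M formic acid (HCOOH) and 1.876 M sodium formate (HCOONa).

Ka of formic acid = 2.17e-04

pKa = -log(2.17e-04) = 3.66. pH = pKa + log([A⁻]/[HA]) = 3.66 + log(1.876/0.195)

pH = 4.65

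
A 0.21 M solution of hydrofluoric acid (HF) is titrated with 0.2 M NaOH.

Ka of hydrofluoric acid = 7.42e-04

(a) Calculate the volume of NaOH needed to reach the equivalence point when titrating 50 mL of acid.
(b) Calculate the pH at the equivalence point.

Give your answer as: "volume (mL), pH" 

moles acid = 0.21 × 50/1000 = 0.0105 mol; V_base = moles/0.2 × 1000 = 52.5 mL. At equivalence only the conjugate base is present: [A⁻] = 0.0105/0.102 = 1.0244e-01 M. Kb = Kw/Ka = 1.35e-11; [OH⁻] = √(Kb × [A⁻]) = 1.1750e-06; pOH = 5.93; pH = 14 - pOH = 8.07.

V = 52.5 mL, pH = 8.07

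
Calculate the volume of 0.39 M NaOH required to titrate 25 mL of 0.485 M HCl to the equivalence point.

At equivalence: moles acid = moles base. moles HCl = 0.485 × 25/1000 = 0.01213 mol. V_base = moles / 0.39 × 1000 = 31.1 mL.

V_{base} = 31.1 mL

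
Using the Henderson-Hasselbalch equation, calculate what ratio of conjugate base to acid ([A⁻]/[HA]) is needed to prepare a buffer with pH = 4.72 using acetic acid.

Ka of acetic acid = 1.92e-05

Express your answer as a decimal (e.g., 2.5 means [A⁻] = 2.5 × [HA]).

pKa = -log(1.92e-05) = 4.7167. pH = pKa + log([A⁻]/[HA]), so log([A⁻]/[HA]) = pH − pKa = 4.72 − 4.7167 = 0.0033. [A⁻]/[HA] = 10^(0.0033) = 1.01

[A⁻]/[HA] = 1.01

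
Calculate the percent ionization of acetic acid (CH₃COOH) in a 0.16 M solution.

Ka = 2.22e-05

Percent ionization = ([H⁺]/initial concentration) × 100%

Using Ka equilibrium: x² + Ka×x - Ka×C = 0. Solving: [H⁺] = 1.8736e-03. Percent = (1.8736e-03/0.16) × 100

Percent ionization = 1.17%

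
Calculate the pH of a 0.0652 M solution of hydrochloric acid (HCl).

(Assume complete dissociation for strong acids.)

[H⁺] = 0.0652 M for strong acid. pH = -log[H⁺] = -log(0.0652)

pH = 1.19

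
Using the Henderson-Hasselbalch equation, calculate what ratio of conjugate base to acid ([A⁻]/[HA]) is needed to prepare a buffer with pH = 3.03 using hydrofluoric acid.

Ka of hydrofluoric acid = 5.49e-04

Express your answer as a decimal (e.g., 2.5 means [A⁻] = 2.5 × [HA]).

pKa = -log(5.49e-04) = 3.2604. pH = pKa + log([A⁻]/[HA]), so log([A⁻]/[HA]) = pH − pKa = 3.03 − 3.2604 = -0.2304. [A⁻]/[HA] = 10^(-0.2304) = 0.588

[A⁻]/[HA] = 0.588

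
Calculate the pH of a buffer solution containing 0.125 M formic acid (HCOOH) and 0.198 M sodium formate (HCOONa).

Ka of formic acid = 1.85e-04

pKa = -log(1.85e-04) = 3.73. pH = pKa + log([A⁻]/[HA]) = 3.73 + log(0.198/0.125)

pH = 3.93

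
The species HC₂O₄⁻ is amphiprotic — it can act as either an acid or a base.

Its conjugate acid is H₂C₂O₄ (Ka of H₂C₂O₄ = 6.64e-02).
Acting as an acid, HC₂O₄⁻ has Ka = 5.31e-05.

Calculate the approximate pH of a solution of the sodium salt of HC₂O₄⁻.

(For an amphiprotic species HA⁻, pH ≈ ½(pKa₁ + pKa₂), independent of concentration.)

pKa₁ = -log(6.64e-02) = 1.18; pKa₂ = -log(5.31e-05) = 4.27. For an amphiprotic species, pH ≈ ½(pKa₁ + pKa₂) = ½(1.18 + 4.27) = 2.73.

pH = 2.73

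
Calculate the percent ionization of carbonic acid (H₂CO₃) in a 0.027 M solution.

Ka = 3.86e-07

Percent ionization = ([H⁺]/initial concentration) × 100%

Using Ka equilibrium: x² + Ka×x - Ka×C = 0. Solving: [H⁺] = 1.0190e-04. Percent = (1.0190e-04/0.027) × 100

Percent ionization = 0.377%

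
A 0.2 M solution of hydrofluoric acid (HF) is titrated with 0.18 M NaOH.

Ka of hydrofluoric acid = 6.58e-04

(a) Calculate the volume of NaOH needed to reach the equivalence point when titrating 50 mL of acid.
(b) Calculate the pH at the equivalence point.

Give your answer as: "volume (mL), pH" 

moles acid = 0.2 × 50/1000 = 0.01 mol; V_base = moles/0.18 × 1000 = 55.6 mL. At equivalence only the conjugate base is present: [A⁻] = 0.01/0.106 = 9.4737e-02 M. Kb = Kw/Ka = 1.52e-11; [OH⁻] = √(Kb × [A⁻]) = 1.1999e-06; pOH = 5.92; pH = 14 - pOH = 8.08.

V = 55.6 mL, pH = 8.08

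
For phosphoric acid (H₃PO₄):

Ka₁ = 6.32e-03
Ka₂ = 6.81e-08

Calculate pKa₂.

pKa₂ = -log(Ka₂) = -log(6.81e-08) = 7.17.

pK_{a2} = 7.17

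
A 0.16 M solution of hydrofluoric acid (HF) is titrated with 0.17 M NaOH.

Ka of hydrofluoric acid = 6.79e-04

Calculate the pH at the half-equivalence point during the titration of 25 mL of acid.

At half-equivalence [HA] = [A⁻], so Henderson-Hasselbalch gives pH = pKa = -log(6.79e-04) = 3.17.

pH = pKa = 3.17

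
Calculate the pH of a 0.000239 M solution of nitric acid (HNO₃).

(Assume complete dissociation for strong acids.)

[H⁺] = 0.000239 M for strong acid. pH = -log[H⁺] = -log(0.000239)

pH = 3.62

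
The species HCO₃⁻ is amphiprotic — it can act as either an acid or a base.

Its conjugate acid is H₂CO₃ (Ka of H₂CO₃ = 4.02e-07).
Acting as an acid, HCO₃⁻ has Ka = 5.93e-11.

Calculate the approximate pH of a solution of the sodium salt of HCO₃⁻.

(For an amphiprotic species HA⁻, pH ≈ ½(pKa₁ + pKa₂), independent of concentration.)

pKa₁ = -log(4.02e-07) = 6.40; pKa₂ = -log(5.93e-11) = 10.23. For an amphiprotic species, pH ≈ ½(pKa₁ + pKa₂) = ½(6.40 + 10.23) = 8.31.

pH = 8.31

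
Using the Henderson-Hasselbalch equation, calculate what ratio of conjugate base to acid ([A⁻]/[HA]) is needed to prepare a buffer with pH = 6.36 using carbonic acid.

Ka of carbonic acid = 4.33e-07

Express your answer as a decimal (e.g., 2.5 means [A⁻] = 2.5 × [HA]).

pKa = -log(4.33e-07) = 6.3635. pH = pKa + log([A⁻]/[HA]), so log([A⁻]/[HA]) = pH − pKa = 6.36 − 6.3635 = -0.0035. [A⁻]/[HA] = 10^(-0.0035) = 0.992

[A⁻]/[HA] = 0.992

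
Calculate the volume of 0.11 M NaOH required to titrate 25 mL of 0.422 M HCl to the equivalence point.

At equivalence: moles acid = moles base. moles HCl = 0.422 × 25/1000 = 0.01055 mol. V_base = moles / 0.11 × 1000 = 95.9 mL.

V_{base} = 95.9 mL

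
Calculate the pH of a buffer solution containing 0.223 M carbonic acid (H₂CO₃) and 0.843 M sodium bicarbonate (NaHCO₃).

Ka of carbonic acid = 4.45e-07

pKa = -log(4.45e-07) = 6.35. pH = pKa + log([A⁻]/[HA]) = 6.35 + log(0.843/0.223)

pH = 6.93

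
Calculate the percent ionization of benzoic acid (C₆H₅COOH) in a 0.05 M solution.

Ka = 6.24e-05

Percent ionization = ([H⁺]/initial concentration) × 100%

Using Ka equilibrium: x² + Ka×x - Ka×C = 0. Solving: [H⁺] = 1.7354e-03. Percent = (1.7354e-03/0.05) × 100

Percent ionization = 3.47%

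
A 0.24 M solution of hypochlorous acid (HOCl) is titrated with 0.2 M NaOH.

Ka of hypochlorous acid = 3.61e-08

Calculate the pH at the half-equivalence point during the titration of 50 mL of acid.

At half-equivalence [HA] = [A⁻], so Henderson-Hasselbalch gives pH = pKa = -log(3.61e-08) = 7.44.

pH = pKa = 7.44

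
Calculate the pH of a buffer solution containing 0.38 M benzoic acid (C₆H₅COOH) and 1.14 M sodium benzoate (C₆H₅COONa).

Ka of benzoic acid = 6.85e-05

pKa = -log(6.85e-05) = 4.16. pH = pKa + log([A⁻]/[HA]) = 4.16 + log(1.14/0.38)

pH = 4.64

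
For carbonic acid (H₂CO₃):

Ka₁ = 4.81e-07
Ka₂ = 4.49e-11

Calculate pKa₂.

pKa₂ = -log(Ka₂) = -log(4.49e-11) = 10.35.

pK_{a2} = 10.35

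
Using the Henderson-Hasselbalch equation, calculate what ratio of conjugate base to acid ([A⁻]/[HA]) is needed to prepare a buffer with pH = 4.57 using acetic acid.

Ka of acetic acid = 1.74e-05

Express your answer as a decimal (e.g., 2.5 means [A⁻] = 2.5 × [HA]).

pKa = -log(1.74e-05) = 4.7595. pH = pKa + log([A⁻]/[HA]), so log([A⁻]/[HA]) = pH − pKa = 4.57 − 4.7595 = -0.1895. [A⁻]/[HA] = 10^(-0.1895) = 0.646

[A⁻]/[HA] = 0.646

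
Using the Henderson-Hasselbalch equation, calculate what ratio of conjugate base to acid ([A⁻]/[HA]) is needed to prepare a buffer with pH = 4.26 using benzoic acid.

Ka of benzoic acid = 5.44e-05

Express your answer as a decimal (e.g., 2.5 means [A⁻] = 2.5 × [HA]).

pKa = -log(5.44e-05) = 4.2644. pH = pKa + log([A⁻]/[HA]), so log([A⁻]/[HA]) = pH − pKa = 4.26 − 4.2644 = -0.0044. [A⁻]/[HA] = 10^(-0.0044) = 0.990

[A⁻]/[HA] = 0.990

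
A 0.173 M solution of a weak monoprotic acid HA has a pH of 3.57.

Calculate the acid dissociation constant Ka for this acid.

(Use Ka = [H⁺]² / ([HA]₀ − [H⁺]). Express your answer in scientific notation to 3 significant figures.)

[H⁺] = 10^(−pH) = 10^(−3.57) = 2.692e-04 M. For HA ⇌ H⁺ + A⁻, Ka = [H⁺][A⁻]/[HA] = [H⁺]² / ([HA]₀ − [H⁺]) = (2.692e-04)² / (0.173 − 2.692e-04) = 4.19e-07.

K_a = 4.19e-07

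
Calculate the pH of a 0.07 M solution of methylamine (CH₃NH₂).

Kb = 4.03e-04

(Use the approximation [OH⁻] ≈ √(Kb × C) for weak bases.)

[OH⁻] = √(Kb × C) = √(4.03e-04 × 0.07) = 5.3113e-03. pOH = 2.27, pH = 14 - pOH

pH = 11.73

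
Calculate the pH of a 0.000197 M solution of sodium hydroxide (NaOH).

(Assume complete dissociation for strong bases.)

[OH⁻] = 0.000197 M for strong base. pOH = -log[OH⁻] = 3.71, pH = 14 - pOH

pH = 10.29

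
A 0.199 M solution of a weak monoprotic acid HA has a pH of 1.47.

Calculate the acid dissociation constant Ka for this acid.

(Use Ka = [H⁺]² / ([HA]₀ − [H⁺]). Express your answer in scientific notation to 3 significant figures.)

[H⁺] = 10^(−pH) = 10^(−1.47) = 3.388e-02 M. For HA ⇌ H⁺ + A⁻, Ka = [H⁺][A⁻]/[HA] = [H⁺]² / ([HA]₀ − [H⁺]) = (3.388e-02)² / (0.199 − 3.388e-02) = 6.95e-03.

K_a = 6.95e-03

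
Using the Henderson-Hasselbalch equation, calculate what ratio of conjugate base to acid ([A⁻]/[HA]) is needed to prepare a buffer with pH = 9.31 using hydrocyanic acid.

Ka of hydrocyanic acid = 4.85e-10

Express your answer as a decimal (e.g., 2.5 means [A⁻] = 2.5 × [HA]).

pKa = -log(4.85e-10) = 9.3143. pH = pKa + log([A⁻]/[HA]), so log([A⁻]/[HA]) = pH − pKa = 9.31 − 9.3143 = -0.0043. [A⁻]/[HA] = 10^(-0.0043) = 0.990

[A⁻]/[HA] = 0.990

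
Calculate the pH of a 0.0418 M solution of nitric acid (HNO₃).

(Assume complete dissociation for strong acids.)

[H⁺] = 0.0418 M for strong acid. pH = -log[H⁺] = -log(0.0418)

pH = 1.38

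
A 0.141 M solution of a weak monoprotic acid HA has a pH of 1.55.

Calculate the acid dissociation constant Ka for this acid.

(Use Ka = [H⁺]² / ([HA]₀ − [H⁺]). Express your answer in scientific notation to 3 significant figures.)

[H⁺] = 10^(−pH) = 10^(−1.55) = 2.818e-02 M. For HA ⇌ H⁺ + A⁻, Ka = [H⁺][A⁻]/[HA] = [H⁺]² / ([HA]₀ − [H⁺]) = (2.818e-02)² / (0.141 − 2.818e-02) = 7.04e-03.

K_a = 7.04e-03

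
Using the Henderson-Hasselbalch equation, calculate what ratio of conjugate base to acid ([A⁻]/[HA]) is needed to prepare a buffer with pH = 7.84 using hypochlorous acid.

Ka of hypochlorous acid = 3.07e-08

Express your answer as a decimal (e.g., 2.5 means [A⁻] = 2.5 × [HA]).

pKa = -log(3.07e-08) = 7.5129. pH = pKa + log([A⁻]/[HA]), so log([A⁻]/[HA]) = pH − pKa = 7.84 − 7.5129 = 0.3271. [A⁻]/[HA] = 10^(0.3271) = 2.12

[A⁻]/[HA] = 2.12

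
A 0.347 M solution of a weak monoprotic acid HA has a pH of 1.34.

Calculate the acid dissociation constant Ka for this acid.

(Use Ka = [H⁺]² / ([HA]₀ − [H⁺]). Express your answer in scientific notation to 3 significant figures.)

[H⁺] = 10^(−pH) = 10^(−1.34) = 4.571e-02 M. For HA ⇌ H⁺ + A⁻, Ka = [H⁺][A⁻]/[HA] = [H⁺]² / ([HA]₀ − [H⁺]) = (4.571e-02)² / (0.347 − 4.571e-02) = 6.93e-03.

K_a = 6.93e-03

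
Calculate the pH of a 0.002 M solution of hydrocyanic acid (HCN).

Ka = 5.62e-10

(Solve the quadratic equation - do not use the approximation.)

x² + Ka×x - Ka×C = 0. Using quadratic formula: [H⁺] = 1.0599e-06

pH = 5.97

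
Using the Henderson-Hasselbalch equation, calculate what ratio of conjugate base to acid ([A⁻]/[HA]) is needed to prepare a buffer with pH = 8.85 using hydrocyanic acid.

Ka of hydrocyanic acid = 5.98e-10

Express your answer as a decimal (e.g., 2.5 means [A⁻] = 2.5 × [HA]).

pKa = -log(5.98e-10) = 9.2233. pH = pKa + log([A⁻]/[HA]), so log([A⁻]/[HA]) = pH − pKa = 8.85 − 9.2233 = -0.3733. [A⁻]/[HA] = 10^(-0.3733) = 0.423

[A⁻]/[HA] = 0.423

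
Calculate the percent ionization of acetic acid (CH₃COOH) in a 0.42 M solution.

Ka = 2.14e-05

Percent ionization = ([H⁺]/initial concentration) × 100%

Using Ka equilibrium: x² + Ka×x - Ka×C = 0. Solving: [H⁺] = 2.9873e-03. Percent = (2.9873e-03/0.42) × 100

Percent ionization = 0.711%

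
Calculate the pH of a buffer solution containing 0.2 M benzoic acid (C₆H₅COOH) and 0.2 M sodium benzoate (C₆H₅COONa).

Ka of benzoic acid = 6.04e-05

pKa = -log(6.04e-05) = 4.22. pH = pKa + log([A⁻]/[HA]) = 4.22 + log(0.2/0.2)

pH = 4.22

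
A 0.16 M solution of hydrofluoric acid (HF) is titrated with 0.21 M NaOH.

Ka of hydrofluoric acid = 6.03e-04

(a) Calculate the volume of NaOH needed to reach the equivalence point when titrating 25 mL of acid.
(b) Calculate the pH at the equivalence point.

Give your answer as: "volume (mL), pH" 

moles acid = 0.16 × 25/1000 = 0.004 mol; V_base = moles/0.21 × 1000 = 19.0 mL. At equivalence only the conjugate base is present: [A⁻] = 0.004/0.044 = 9.0811e-02 M. Kb = Kw/Ka = 1.66e-11; [OH⁻] = √(Kb × [A⁻]) = 1.2272e-06; pOH = 5.91; pH = 14 - pOH = 8.09.

V = 19.0 mL, pH = 8.09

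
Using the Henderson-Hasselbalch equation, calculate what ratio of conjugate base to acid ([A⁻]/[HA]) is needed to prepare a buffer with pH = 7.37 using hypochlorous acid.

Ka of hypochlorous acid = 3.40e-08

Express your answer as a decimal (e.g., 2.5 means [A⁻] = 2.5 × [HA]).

pKa = -log(3.40e-08) = 7.4685. pH = pKa + log([A⁻]/[HA]), so log([A⁻]/[HA]) = pH − pKa = 7.37 − 7.4685 = -0.0985. [A⁻]/[HA] = 10^(-0.0985) = 0.797

[A⁻]/[HA] = 0.797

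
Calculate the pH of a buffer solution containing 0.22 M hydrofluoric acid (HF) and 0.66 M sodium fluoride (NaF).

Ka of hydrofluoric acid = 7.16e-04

pKa = -log(7.16e-04) = 3.15. pH = pKa + log([A⁻]/[HA]) = 3.15 + log(0.66/0.22)

pH = 3.62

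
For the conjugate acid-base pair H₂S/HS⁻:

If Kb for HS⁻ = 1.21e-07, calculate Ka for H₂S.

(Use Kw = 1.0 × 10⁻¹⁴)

For a conjugate pair Ka × Kb = Kw, so Ka = Kw/Kb = 1.0 × 10⁻¹⁴ / 1.21e-07 = 8.26e-08.

K_a = 8.26e-08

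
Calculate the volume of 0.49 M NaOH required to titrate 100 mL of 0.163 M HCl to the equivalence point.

At equivalence: moles acid = moles base. moles HCl = 0.163 × 100/1000 = 0.0163 mol. V_base = moles / 0.49 × 1000 = 33.3 mL.

V_{base} = 33.3 mL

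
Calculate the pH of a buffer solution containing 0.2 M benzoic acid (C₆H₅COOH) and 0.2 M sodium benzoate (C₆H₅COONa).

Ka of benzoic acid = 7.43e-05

pKa = -log(7.43e-05) = 4.13. pH = pKa + log([A⁻]/[HA]) = 4.13 + log(0.2/0.2)

pH = 4.13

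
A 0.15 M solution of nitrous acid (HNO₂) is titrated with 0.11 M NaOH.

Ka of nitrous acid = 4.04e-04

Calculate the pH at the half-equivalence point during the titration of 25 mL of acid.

At half-equivalence [HA] = [A⁻], so Henderson-Hasselbalch gives pH = pKa = -log(4.04e-04) = 3.39.

pH = pKa = 3.39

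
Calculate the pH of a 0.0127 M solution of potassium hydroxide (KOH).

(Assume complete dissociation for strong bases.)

[OH⁻] = 0.0127 M for strong base. pOH = -log[OH⁻] = 1.90, pH = 14 - pOH

pH = 12.10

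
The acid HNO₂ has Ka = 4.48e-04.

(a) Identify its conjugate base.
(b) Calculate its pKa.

(a) The conjugate base is formed by removing one H⁺ from HNO₂, giving NO₂⁻. (b) pKa = -log(Ka) = -log(4.48e-04) = 3.35.

Conjugate base: NO₂⁻; pK_a = 3.35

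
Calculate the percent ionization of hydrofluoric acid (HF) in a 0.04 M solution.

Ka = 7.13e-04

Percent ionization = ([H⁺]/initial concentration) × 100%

Using Ka equilibrium: x² + Ka×x - Ka×C = 0. Solving: [H⁺] = 4.9958e-03. Percent = (4.9958e-03/0.04) × 100

Percent ionization = 12.5%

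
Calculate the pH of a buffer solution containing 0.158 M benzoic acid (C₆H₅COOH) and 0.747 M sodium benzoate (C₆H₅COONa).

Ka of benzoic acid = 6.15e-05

pKa = -log(6.15e-05) = 4.21. pH = pKa + log([A⁻]/[HA]) = 4.21 + log(0.747/0.158)

pH = 4.89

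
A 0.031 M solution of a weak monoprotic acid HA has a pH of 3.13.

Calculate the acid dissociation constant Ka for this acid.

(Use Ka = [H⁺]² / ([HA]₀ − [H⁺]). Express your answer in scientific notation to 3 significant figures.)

[H⁺] = 10^(−pH) = 10^(−3.13) = 7.413e-04 M. For HA ⇌ H⁺ + A⁻, Ka = [H⁺][A⁻]/[HA] = [H⁺]² / ([HA]₀ − [H⁺]) = (7.413e-04)² / (0.031 − 7.413e-04) = 1.82e-05.

K_a = 1.82e-05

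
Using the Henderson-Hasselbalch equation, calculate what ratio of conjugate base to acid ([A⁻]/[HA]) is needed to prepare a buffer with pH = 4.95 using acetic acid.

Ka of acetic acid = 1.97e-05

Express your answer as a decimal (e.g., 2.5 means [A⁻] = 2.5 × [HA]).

pKa = -log(1.97e-05) = 4.7055. pH = pKa + log([A⁻]/[HA]), so log([A⁻]/[HA]) = pH − pKa = 4.95 − 4.7055 = 0.2445. [A⁻]/[HA] = 10^(0.2445) = 1.76

[A⁻]/[HA] = 1.76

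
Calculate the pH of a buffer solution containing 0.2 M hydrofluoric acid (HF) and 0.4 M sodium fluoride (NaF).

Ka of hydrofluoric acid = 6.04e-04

pKa = -log(6.04e-04) = 3.22. pH = pKa + log([A⁻]/[HA]) = 3.22 + log(0.4/0.2)

pH = 3.52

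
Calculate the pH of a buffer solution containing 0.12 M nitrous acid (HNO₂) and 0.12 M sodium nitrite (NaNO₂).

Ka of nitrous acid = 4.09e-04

pKa = -log(4.09e-04) = 3.39. pH = pKa + log([A⁻]/[HA]) = 3.39 + log(0.12/0.12)

pH = 3.39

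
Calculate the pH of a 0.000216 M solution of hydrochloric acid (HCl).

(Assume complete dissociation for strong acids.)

[H⁺] = 0.000216 M for strong acid. pH = -log[H⁺] = -log(0.000216)

pH = 3.67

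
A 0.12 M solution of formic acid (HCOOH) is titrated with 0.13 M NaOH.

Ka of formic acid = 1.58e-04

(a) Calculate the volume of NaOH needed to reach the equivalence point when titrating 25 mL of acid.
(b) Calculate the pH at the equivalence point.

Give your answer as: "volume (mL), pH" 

moles acid = 0.12 × 25/1000 = 0.003 mol; V_base = moles/0.13 × 1000 = 23.1 mL. At equivalence only the conjugate base is present: [A⁻] = 0.003/0.048 = 6.2400e-02 M. Kb = Kw/Ka = 6.33e-11; [OH⁻] = √(Kb × [A⁻]) = 1.9873e-06; pOH = 5.70; pH = 14 - pOH = 8.30.

V = 23.1 mL, pH = 8.30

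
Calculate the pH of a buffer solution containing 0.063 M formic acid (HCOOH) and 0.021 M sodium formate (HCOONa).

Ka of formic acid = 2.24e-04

pKa = -log(2.24e-04) = 3.65. pH = pKa + log([A⁻]/[HA]) = 3.65 + log(0.021/0.063)

pH = 3.17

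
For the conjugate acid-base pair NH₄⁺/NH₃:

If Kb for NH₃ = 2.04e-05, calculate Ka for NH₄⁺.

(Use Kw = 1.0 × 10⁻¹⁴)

For a conjugate pair Ka × Kb = Kw, so Ka = Kw/Kb = 1.0 × 10⁻¹⁴ / 2.04e-05 = 4.90e-10.

K_a = 4.90e-10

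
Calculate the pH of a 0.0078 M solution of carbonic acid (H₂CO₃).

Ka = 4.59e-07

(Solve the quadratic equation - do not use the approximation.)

x² + Ka×x - Ka×C = 0. Using quadratic formula: [H⁺] = 5.9606e-05

pH = 4.22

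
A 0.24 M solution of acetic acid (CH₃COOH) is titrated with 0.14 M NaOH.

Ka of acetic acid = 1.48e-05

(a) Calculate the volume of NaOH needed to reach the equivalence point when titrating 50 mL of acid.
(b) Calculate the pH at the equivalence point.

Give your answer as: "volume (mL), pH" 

moles acid = 0.24 × 50/1000 = 0.012 mol; V_base = moles/0.14 × 1000 = 85.7 mL. At equivalence only the conjugate base is present: [A⁻] = 0.012/0.136 = 8.8421e-02 M. Kb = Kw/Ka = 6.76e-10; [OH⁻] = √(Kb × [A⁻]) = 7.7294e-06; pOH = 5.11; pH = 14 - pOH = 8.89.

V = 85.7 mL, pH = 8.89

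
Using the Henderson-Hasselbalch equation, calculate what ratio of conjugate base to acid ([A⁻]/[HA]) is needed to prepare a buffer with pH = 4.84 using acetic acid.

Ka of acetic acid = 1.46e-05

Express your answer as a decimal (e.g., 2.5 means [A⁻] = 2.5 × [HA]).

pKa = -log(1.46e-05) = 4.8356. pH = pKa + log([A⁻]/[HA]), so log([A⁻]/[HA]) = pH − pKa = 4.84 − 4.8356 = 0.0044. [A⁻]/[HA] = 10^(0.0044) = 1.01

[A⁻]/[HA] = 1.01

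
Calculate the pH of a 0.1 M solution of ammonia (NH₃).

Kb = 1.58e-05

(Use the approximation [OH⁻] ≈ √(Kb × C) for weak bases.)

[OH⁻] = √(Kb × C) = √(1.58e-05 × 0.1) = 1.2570e-03. pOH = 2.90, pH = 14 - pOH

pH = 11.10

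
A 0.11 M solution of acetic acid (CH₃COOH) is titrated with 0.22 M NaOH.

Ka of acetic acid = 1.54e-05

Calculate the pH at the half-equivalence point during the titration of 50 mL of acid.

At half-equivalence [HA] = [A⁻], so Henderson-Hasselbalch gives pH = pKa = -log(1.54e-05) = 4.81.

pH = pKa = 4.81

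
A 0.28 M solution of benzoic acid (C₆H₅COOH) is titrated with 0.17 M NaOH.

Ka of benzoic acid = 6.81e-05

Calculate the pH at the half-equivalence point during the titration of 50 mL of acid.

At half-equivalence [HA] = [A⁻], so Henderson-Hasselbalch gives pH = pKa = -log(6.81e-05) = 4.17.

pH = pKa = 4.17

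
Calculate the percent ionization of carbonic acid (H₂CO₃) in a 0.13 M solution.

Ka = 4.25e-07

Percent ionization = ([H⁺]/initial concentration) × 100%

Using Ka equilibrium: x² + Ka×x - Ka×C = 0. Solving: [H⁺] = 2.3484e-04. Percent = (2.3484e-04/0.13) × 100

Percent ionization = 0.181%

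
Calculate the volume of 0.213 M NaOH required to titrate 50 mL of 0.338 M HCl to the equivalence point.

At equivalence: moles acid = moles base. moles HCl = 0.338 × 50/1000 = 0.0169 mol. V_base = moles / 0.213 × 1000 = 79.3 mL.

V_{base} = 79.3 mL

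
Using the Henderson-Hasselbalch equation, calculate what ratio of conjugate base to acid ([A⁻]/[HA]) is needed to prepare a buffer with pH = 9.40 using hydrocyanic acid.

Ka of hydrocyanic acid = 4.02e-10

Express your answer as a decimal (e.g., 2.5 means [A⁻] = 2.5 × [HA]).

pKa = -log(4.02e-10) = 9.3958. pH = pKa + log([A⁻]/[HA]), so log([A⁻]/[HA]) = pH − pKa = 9.40 − 9.3958 = 0.0042. [A⁻]/[HA] = 10^(0.0042) = 1.01

[A⁻]/[HA] = 1.01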